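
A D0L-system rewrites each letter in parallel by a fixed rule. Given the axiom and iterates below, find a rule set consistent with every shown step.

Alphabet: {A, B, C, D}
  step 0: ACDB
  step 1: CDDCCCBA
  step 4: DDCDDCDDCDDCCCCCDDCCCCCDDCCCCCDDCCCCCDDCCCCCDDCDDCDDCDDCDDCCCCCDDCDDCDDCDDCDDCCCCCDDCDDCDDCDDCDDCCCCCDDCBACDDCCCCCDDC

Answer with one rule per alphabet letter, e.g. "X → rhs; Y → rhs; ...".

  step 0 ⇒ step 1: ACDB ⇒ C·DDC·CC·BA
    A ↦ C
    B ↦ BA
    C ↦ DDC
    D ↦ CC

A->C, B->BA, C->DDC, D->CC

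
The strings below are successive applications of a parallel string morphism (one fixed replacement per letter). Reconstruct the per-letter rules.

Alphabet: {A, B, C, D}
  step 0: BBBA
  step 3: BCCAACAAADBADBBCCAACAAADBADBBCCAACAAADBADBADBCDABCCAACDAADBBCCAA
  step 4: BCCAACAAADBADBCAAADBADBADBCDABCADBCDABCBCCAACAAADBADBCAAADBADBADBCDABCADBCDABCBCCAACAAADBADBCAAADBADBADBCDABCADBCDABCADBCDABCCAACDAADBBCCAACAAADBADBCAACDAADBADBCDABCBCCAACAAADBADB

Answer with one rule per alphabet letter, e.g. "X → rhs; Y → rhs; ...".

A->ADB, B->BC, C->CAA, D->CDA

  step 3 ⇒ step 4: BCCAACAAADBADBBCCAACAAADBADBBCCAACAAADBADBADBCDABCCAACDAADBBCCAA ⇒ BC·CAA·CAA·ADB·ADB·CAA·ADB·ADB·ADB·CDA·BC·ADB·CDA·BC·BC·CAA·CAA·ADB·ADB·CAA·ADB·ADB·ADB·CDA·BC·ADB·CDA·BC·BC·CAA·CAA·ADB·ADB·CAA·ADB·ADB·ADB·CDA·BC·ADB·CDA·BC·ADB·CDA·BC·CAA·CDA·ADB·BC·CAA·CAA·ADB·ADB·CAA·CDA·ADB·ADB·CDA·BC·BC·CAA·CAA·ADB·ADB
    A ↦ ADB
    B ↦ BC
    C ↦ CAA
    D ↦ CDA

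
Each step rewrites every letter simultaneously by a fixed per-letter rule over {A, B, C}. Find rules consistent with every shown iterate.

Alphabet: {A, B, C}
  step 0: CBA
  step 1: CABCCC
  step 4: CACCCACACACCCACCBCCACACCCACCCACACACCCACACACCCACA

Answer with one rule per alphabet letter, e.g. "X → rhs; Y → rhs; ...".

A->CC, B->BC, C->CA

  step 0 ⇒ step 1: CBA ⇒ CA·BC·CC
    A ↦ CC
    B ↦ BC
    C ↦ CA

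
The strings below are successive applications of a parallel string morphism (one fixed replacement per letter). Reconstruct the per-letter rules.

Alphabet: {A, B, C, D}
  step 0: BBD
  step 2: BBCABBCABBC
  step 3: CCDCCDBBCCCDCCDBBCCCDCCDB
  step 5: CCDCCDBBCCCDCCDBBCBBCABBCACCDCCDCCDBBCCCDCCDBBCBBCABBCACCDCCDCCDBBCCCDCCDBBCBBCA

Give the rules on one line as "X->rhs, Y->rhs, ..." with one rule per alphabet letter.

A->BC, B->CCD, C->B, D->CA

  step 2 ⇒ step 3: BBCABBCABBC ⇒ CCD·CCD·B·BC·CCD·CCD·B·BC·CCD·CCD·B
    A ↦ BC
    B ↦ CCD
    C ↦ B
    D ↦ CA  (constrained at step 0)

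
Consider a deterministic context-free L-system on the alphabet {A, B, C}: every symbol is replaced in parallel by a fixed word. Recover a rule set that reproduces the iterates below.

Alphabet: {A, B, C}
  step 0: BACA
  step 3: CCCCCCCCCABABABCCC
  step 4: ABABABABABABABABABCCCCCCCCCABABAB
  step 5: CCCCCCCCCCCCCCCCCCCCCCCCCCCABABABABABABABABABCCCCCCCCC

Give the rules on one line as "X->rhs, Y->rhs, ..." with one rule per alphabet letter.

  step 4 ⇒ step 5: ABABABABABABABABABCCCCCCCCCABABAB ⇒ C·CC·C·CC·C·CC·C·CC·C·CC·C·CC·C·CC·C·CC·C·CC·AB·AB·AB·AB·AB·AB·AB·AB·AB·C·CC·C·CC·C·CC
    A ↦ C
    B ↦ CC
    C ↦ AB

A->C, B->CC, C->AB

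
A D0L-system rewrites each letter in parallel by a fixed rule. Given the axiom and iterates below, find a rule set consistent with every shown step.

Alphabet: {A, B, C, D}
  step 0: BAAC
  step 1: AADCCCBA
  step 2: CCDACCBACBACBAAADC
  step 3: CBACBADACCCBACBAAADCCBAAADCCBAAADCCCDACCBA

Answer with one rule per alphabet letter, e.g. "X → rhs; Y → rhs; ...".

A->C, B->AAD, C->CBA, D->DAC

  step 2 ⇒ step 3: CCDACCBACBACBAAADC ⇒ CBA·CBA·DAC·C·CBA·CBA·AAD·C·CBA·AAD·C·CBA·AAD·C·C·C·DAC·CBA
    A ↦ C
    B ↦ AAD
    C ↦ CBA
    D ↦ DAC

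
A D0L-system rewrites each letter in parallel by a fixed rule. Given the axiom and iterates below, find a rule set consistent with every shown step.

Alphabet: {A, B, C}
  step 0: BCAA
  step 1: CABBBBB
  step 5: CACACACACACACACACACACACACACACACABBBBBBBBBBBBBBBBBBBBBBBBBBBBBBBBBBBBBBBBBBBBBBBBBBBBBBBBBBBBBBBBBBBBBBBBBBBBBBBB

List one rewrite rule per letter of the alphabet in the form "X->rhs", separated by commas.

  step 0 ⇒ step 1: BCAA ⇒ CA·BBB·B·B
    A ↦ B
    B ↦ CA
    C ↦ BBB

A->B, B->CA, C->BBB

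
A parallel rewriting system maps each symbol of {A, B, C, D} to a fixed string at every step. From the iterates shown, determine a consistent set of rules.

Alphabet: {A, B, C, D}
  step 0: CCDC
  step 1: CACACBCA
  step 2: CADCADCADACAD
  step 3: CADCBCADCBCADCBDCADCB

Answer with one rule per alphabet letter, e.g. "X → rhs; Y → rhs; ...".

A->D, B->DA, C->CA, D->CB

  step 2 ⇒ step 3: CADCADCADACAD ⇒ CA·D·CB·CA·D·CB·CA·D·CB·D·CA·D·CB
    A ↦ D
    C ↦ CA
    D ↦ CB
  step 1 ⇒ step 2: CACACBCA ⇒ CA·D·CA·D·CA·DA·CA·D
    B ↦ DA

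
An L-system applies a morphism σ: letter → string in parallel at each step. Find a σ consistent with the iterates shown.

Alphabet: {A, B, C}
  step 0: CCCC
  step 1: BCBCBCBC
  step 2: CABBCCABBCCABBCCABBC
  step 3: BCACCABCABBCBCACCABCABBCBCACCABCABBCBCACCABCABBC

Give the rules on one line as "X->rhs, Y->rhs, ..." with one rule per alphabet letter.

  step 2 ⇒ step 3: CABBCCABBCCABBCCABBC ⇒ BC·AC·CAB·CAB·BC·BC·AC·CAB·CAB·BC·BC·AC·CAB·CAB·BC·BC·AC·CAB·CAB·BC
    A ↦ AC
    B ↦ CAB
    C ↦ BC

A->AC, B->CAB, C->BC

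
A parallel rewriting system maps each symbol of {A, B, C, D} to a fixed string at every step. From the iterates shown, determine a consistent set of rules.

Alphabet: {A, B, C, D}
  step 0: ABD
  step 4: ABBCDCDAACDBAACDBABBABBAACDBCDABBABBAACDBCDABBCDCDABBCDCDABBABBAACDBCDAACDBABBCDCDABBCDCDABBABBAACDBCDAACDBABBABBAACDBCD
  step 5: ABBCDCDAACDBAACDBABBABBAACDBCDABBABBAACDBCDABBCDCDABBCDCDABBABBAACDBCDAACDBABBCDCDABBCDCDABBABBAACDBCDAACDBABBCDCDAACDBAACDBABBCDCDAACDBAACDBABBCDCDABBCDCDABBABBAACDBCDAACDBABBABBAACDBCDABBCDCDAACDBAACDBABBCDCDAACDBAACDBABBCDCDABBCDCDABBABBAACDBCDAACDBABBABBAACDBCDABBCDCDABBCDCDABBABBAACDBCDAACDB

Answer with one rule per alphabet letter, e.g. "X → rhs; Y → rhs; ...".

A->ABB, B->CD, C->AA, D->CDB

  step 4 ⇒ step 5: ABBCDCDAACDBAACDBABBABBAACDBCDABBABBAACDBCDABBCDCDABBCDCDABBABBAACDBCDAACDBABBCDCDABBCDCDABBABBAACDBCDAACDBABBABBAACDBCD ⇒ ABB·CD·CD·AA·CDB·AA·CDB·ABB·ABB·AA·CDB·CD·ABB·ABB·AA·CDB·CD·ABB·CD·CD·ABB·CD·CD·ABB·ABB·AA·CDB·CD·AA·CDB·ABB·CD·CD·ABB·CD·CD·ABB·ABB·AA·CDB·CD·AA·CDB·ABB·CD·CD·AA·CDB·AA·CDB·ABB·CD·CD·AA·CDB·AA·CDB·ABB·CD·CD·ABB·CD·CD·ABB·ABB·AA·CDB·CD·AA·CDB·ABB·ABB·AA·CDB·CD·ABB·CD·CD·AA·CDB·AA·CDB·ABB·CD·CD·AA·CDB·AA·CDB·ABB·CD·CD·ABB·CD·CD·ABB·ABB·AA·CDB·CD·AA·CDB·ABB·ABB·AA·CDB·CD·ABB·CD·CD·ABB·CD·CD·ABB·ABB·AA·CDB·CD·AA·CDB
    A ↦ ABB
    B ↦ CD
    C ↦ AA
    D ↦ CDB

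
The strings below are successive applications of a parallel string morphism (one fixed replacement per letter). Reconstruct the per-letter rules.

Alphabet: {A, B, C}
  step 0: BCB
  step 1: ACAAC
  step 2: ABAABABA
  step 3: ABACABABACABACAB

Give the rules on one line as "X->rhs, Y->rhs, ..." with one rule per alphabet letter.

  step 2 ⇒ step 3: ABAABABA ⇒ AB·AC·AB·AB·AC·AB·AC·AB
    A ↦ AB
    B ↦ AC
  step 0 ⇒ step 1: BCB ⇒ AC·A·AC
    C ↦ A

A->AB, B->AC, C->A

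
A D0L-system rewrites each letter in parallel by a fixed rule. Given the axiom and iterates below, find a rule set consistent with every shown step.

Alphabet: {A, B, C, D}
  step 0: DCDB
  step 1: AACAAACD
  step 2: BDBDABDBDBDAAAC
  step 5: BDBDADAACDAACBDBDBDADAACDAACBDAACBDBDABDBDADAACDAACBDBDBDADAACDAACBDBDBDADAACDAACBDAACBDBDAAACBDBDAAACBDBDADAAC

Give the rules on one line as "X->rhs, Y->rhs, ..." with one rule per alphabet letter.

  step 1 ⇒ step 2: AACAAACD ⇒ BD·BD·A·BD·BD·BD·A·AAC
    A ↦ BD
    C ↦ A
    D ↦ AAC
  step 0 ⇒ step 1: DCDB ⇒ AAC·A·AAC·D
    B ↦ D

A->BD, B->D, C->A, D->AAC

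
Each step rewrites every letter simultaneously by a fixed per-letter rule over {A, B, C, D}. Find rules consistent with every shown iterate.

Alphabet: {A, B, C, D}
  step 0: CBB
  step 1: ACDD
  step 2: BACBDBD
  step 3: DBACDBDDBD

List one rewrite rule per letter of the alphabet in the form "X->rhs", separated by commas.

A->B, B->D, C->AC, D->BD

  step 2 ⇒ step 3: BACBDBD ⇒ D·B·AC·D·BD·D·BD
    A ↦ B
    B ↦ D
    C ↦ AC
    D ↦ BD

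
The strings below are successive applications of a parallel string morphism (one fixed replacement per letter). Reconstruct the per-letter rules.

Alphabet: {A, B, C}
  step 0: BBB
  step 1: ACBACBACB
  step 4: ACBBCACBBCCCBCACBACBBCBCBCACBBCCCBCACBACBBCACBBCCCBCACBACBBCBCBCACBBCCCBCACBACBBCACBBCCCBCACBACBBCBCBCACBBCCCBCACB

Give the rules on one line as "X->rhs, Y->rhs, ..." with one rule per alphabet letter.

A->CC, B->ACB, C->BC

  step 0 ⇒ step 1: BBB ⇒ ACB·ACB·ACB
    B ↦ ACB
    A ↦ CC  (constrained at step 1)
    C ↦ BC  (constrained at step 1)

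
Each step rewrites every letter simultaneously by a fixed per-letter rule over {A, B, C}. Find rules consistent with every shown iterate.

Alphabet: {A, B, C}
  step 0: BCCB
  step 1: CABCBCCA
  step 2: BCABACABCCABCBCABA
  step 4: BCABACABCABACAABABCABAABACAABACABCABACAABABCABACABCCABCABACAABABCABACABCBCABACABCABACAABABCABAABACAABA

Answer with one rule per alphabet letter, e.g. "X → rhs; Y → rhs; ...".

  step 1 ⇒ step 2: CABCBCCA ⇒ BC·ABA·CA·BC·CA·BC·BC·ABA
    A ↦ ABA
    B ↦ CA
    C ↦ BC

A->ABA, B->CA, C->BC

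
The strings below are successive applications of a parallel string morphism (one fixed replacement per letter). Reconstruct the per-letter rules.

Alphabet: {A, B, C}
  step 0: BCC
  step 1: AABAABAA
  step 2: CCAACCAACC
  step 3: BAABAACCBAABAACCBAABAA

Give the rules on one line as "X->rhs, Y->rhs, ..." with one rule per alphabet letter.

A->C, B->AA, C->BAA

  step 2 ⇒ step 3: CCAACCAACC ⇒ BAA·BAA·C·C·BAA·BAA·C·C·BAA·BAA
    A ↦ C
    C ↦ BAA
  step 0 ⇒ step 1: BCC ⇒ AA·BAA·BAA
    B ↦ AA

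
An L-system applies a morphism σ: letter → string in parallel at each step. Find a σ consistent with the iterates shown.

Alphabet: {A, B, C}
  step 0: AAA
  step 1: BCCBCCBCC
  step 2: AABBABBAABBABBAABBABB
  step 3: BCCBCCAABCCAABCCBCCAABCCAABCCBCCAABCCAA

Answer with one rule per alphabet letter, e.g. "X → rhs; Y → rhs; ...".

  step 2 ⇒ step 3: AABBABBAABBABBAABBABB ⇒ BCC·BCC·A·A·BCC·A·A·BCC·BCC·A·A·BCC·A·A·BCC·BCC·A·A·BCC·A·A
    A ↦ BCC
    B ↦ A
  step 1 ⇒ step 2: BCCBCCBCC ⇒ A·ABB·ABB·A·ABB·ABB·A·ABB·ABB
    C ↦ ABB

A->BCC, B->A, C->ABB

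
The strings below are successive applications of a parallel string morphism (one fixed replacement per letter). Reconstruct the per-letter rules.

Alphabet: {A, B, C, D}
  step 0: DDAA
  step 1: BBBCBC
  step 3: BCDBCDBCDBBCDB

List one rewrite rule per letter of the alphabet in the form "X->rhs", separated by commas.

  step 0 ⇒ step 1: DDAA ⇒ B·B·BC·BC
    A ↦ BC
    D ↦ B
    B ↦ AC  (constrained at step 1)
    C ↦ D  (constrained at step 1)

A->BC, B->AC, C->D, D->B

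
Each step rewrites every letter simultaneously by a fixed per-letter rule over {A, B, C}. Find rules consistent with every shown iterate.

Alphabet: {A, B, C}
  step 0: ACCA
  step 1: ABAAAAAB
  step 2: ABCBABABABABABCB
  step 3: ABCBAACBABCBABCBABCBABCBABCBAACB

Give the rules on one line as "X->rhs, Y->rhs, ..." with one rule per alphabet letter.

  step 2 ⇒ step 3: ABCBABABABABABCB ⇒ AB·CB·AA·CB·AB·CB·AB·CB·AB·CB·AB·CB·AB·CB·AA·CB
    A ↦ AB
    B ↦ CB
    C ↦ AA

A->AB, B->CB, C->AA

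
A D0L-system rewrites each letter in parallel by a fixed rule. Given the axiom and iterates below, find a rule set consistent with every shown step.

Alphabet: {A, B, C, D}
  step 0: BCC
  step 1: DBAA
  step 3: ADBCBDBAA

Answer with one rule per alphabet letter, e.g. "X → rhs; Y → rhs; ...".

A->C, B->DB, C->A, D->CB

  step 0 ⇒ step 1: BCC ⇒ DB·A·A
    B ↦ DB
    C ↦ A
    A ↦ C  (constrained at step 1)
    D ↦ CB  (constrained at step 1)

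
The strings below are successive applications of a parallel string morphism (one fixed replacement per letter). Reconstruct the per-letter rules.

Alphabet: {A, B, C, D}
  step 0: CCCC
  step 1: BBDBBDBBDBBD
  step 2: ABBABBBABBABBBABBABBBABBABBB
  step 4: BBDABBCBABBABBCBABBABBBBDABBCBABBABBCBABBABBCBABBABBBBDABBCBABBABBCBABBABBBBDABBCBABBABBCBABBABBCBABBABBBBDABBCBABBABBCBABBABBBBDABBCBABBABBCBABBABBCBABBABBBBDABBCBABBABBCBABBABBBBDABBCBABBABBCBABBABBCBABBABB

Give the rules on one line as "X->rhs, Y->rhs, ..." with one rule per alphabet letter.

  step 1 ⇒ step 2: BBDBBDBBDBBD ⇒ ABB·ABB·B·ABB·ABB·B·ABB·ABB·B·ABB·ABB·B
    B ↦ ABB
    D ↦ B
    A ↦ CB  (constrained at step 2)
  step 0 ⇒ step 1: CCCC ⇒ BBD·BBD·BBD·BBD
    C ↦ BBD

A->CB, B->ABB, C->BBD, D->B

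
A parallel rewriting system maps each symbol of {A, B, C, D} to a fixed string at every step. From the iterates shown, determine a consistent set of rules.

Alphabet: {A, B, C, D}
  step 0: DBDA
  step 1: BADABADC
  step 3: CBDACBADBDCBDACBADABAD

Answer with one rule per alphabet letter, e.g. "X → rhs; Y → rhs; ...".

  step 0 ⇒ step 1: DBDA ⇒ BAD·A·BAD·C
    A ↦ C
    B ↦ A
    D ↦ BAD
    C ↦ BD  (constrained at step 1)

A->C, B->A, C->BD, D->BAD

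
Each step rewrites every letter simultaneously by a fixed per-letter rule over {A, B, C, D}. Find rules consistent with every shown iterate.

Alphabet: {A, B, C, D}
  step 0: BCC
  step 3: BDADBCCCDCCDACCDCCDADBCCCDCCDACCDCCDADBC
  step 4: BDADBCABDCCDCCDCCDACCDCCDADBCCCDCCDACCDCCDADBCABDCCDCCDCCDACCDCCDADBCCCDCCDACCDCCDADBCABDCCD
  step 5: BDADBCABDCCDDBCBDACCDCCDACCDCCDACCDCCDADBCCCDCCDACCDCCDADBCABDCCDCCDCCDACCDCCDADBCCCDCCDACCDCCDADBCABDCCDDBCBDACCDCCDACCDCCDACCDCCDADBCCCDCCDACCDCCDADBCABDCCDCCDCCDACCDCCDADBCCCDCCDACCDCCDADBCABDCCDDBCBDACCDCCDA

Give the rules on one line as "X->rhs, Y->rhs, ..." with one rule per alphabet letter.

  step 4 ⇒ step 5: BDADBCABDCCDCCDCCDACCDCCDADBCCCDCCDACCDCCDADBCABDCCDCCDCCDACCDCCDADBCCCDCCDACCDCCDADBCABDCCD ⇒ BD·A·DBC·A·BD·CCD·DBC·BD·A·CCD·CCD·A·CCD·CCD·A·CCD·CCD·A·DBC·CCD·CCD·A·CCD·CCD·A·DBC·A·BD·CCD·CCD·CCD·A·CCD·CCD·A·DBC·CCD·CCD·A·CCD·CCD·A·DBC·A·BD·CCD·DBC·BD·A·CCD·CCD·A·CCD·CCD·A·CCD·CCD·A·DBC·CCD·CCD·A·CCD·CCD·A·DBC·A·BD·CCD·CCD·CCD·A·CCD·CCD·A·DBC·CCD·CCD·A·CCD·CCD·A·DBC·A·BD·CCD·DBC·BD·A·CCD·CCD·A
    A ↦ DBC
    B ↦ BD
    C ↦ CCD
    D ↦ A

A->DBC, B->BD, C->CCD, D->A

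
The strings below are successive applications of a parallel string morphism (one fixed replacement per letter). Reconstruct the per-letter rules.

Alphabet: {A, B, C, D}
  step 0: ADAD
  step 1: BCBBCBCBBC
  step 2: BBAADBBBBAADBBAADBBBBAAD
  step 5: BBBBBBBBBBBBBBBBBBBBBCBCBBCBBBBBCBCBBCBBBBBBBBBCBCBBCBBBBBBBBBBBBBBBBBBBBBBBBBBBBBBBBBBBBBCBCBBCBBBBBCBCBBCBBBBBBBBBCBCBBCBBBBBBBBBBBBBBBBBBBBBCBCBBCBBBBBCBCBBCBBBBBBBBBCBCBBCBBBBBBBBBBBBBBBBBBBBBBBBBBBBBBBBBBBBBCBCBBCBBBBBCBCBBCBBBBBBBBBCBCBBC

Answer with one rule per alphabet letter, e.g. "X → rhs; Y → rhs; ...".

  step 1 ⇒ step 2: BCBBCBCBBC ⇒ BB·AAD·BB·BB·AAD·BB·AAD·BB·BB·AAD
    B ↦ BB
    C ↦ AAD
  step 0 ⇒ step 1: ADAD ⇒ BC·BBC·BC·BBC
    A ↦ BC
  step 0 ⇒ step 1: ADAD ⇒ BC·BBC·BC·BBC
    D ↦ BBC

A->BC, B->BB, C->AAD, D->BBC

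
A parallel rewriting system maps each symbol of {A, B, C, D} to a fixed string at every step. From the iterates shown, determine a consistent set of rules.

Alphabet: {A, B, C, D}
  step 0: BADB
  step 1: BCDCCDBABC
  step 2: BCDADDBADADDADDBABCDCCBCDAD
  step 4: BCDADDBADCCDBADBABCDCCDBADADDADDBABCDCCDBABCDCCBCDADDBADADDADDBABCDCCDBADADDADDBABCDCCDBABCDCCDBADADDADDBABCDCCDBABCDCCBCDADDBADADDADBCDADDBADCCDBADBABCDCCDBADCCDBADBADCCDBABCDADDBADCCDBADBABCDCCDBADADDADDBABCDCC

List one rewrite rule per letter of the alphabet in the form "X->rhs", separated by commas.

  step 1 ⇒ step 2: BCDCCDBABC ⇒ BC·DAD·DBA·DAD·DAD·DBA·BC·DCC·BC·DAD
    A ↦ DCC
    B ↦ BC
    C ↦ DAD
    D ↦ DBA

A->DCC, B->BC, C->DAD, D->DBA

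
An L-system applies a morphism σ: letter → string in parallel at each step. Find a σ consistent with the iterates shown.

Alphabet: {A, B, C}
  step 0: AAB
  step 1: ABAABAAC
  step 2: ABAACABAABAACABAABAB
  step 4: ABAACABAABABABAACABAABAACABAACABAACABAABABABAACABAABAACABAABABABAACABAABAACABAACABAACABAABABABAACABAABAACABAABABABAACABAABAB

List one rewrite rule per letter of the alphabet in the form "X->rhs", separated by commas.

  step 1 ⇒ step 2: ABAABAAC ⇒ ABA·AC·ABA·ABA·AC·ABA·ABA·B
    A ↦ ABA
    B ↦ AC
    C ↦ B

A->ABA, B->AC, C->B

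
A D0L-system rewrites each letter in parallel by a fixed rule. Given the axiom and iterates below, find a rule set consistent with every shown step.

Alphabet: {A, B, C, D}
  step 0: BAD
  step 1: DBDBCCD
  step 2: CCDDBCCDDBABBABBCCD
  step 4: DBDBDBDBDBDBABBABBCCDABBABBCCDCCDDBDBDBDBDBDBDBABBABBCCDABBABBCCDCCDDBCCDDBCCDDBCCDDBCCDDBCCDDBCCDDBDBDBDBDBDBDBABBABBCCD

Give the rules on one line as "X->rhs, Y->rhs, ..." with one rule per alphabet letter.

A->DB, B->DB, C->ABB, D->CCD

  step 1 ⇒ step 2: DBDBCCD ⇒ CCD·DB·CCD·DB·ABB·ABB·CCD
    B ↦ DB
    C ↦ ABB
    D ↦ CCD
  step 0 ⇒ step 1: BAD ⇒ DB·DB·CCD
    A ↦ DB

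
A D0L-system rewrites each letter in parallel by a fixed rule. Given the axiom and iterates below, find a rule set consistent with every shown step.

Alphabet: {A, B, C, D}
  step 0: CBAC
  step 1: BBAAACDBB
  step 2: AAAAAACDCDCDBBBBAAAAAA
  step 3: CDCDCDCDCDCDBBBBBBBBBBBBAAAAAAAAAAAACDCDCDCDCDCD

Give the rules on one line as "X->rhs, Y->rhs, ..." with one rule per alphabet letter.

  step 2 ⇒ step 3: AAAAAACDCDCDBBBBAAAAAA ⇒ CD·CD·CD·CD·CD·CD·BB·BB·BB·BB·BB·BB·AAA·AAA·AAA·AAA·CD·CD·CD·CD·CD·CD
    A ↦ CD
    B ↦ AAA
    C ↦ BB
    D ↦ BB

A->CD, B->AAA, C->BB, D->BB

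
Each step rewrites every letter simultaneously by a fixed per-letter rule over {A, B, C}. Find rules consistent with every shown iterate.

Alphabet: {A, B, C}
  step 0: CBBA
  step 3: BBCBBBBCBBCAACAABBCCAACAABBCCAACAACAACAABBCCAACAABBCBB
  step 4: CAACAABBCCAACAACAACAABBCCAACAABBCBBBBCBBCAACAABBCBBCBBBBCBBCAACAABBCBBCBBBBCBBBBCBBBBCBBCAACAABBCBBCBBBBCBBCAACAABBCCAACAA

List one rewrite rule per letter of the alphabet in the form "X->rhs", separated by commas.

  step 3 ⇒ step 4: BBCBBBBCBBCAACAABBCCAACAABBCCAACAACAACAABBCCAACAABBCBB ⇒ CAA·CAA·BBC·CAA·CAA·CAA·CAA·BBC·CAA·CAA·BBC·B·B·BBC·B·B·CAA·CAA·BBC·BBC·B·B·BBC·B·B·CAA·CAA·BBC·BBC·B·B·BBC·B·B·BBC·B·B·BBC·B·B·CAA·CAA·BBC·BBC·B·B·BBC·B·B·CAA·CAA·BBC·CAA·CAA
    A ↦ B
    B ↦ CAA
    C ↦ BBC

A->B, B->CAA, C->BBC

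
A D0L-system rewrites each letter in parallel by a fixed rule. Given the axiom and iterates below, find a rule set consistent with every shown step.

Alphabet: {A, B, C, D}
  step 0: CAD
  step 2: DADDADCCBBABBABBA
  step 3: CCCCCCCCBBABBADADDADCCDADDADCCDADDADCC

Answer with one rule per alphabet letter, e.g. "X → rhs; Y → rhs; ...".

A->CC, B->DAD, C->BBA, D->C

  step 2 ⇒ step 3: DADDADCCBBABBABBA ⇒ C·CC·C·C·CC·C·BBA·BBA·DAD·DAD·CC·DAD·DAD·CC·DAD·DAD·CC
    A ↦ CC
    B ↦ DAD
    C ↦ BBA
    D ↦ C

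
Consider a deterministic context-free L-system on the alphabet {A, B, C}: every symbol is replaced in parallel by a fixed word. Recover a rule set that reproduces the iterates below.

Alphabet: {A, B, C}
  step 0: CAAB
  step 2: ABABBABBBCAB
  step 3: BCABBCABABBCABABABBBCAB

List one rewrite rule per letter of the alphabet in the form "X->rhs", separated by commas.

A->BC, B->AB, C->B

  step 2 ⇒ step 3: ABABBABBBCAB ⇒ BC·AB·BC·AB·AB·BC·AB·AB·AB·B·BC·AB
    A ↦ BC
    B ↦ AB
    C ↦ B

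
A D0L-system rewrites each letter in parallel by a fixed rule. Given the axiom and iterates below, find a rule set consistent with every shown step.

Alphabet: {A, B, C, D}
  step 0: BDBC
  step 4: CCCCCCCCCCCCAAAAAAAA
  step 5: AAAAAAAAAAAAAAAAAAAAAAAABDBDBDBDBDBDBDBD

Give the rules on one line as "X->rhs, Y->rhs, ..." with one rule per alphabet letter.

A->BD, B->C, C->AA, D->C

  step 4 ⇒ step 5: CCCCCCCCCCCCAAAAAAAA ⇒ AA·AA·AA·AA·AA·AA·AA·AA·AA·AA·AA·AA·BD·BD·BD·BD·BD·BD·BD·BD
    A ↦ BD
    C ↦ AA
    B ↦ C  (constrained at step 0)
    D ↦ C  (constrained at step 0)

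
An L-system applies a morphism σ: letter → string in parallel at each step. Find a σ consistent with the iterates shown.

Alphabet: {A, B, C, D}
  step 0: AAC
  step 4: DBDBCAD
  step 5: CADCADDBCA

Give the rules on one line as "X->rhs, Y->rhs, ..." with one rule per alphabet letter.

  step 4 ⇒ step 5: DBDBCAD ⇒ CA·D·CA·D·D·B·CA
    A ↦ B
    B ↦ D
    C ↦ D
    D ↦ CA

A->B, B->D, C->D, D->CA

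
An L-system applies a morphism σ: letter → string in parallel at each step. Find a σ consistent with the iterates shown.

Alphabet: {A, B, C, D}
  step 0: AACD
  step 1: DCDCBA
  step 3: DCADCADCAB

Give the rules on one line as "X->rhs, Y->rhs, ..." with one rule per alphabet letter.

  step 0 ⇒ step 1: AACD ⇒ DC·DC·B·A
    A ↦ DC
    C ↦ B
    D ↦ A
    B ↦ A  (constrained at step 1)

A->DC, B->A, C->B, D->A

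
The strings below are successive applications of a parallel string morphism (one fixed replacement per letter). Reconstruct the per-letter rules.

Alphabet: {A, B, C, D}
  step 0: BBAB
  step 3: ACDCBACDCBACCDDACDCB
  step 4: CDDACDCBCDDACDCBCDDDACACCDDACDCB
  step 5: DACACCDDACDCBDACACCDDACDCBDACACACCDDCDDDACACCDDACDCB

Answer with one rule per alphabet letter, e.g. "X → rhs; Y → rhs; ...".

A->CD, B->CB, C->D, D->AC

  step 4 ⇒ step 5: CDDACDCBCDDACDCBCDDDACACCDDACDCB ⇒ D·AC·AC·CD·D·AC·D·CB·D·AC·AC·CD·D·AC·D·CB·D·AC·AC·AC·CD·D·CD·D·D·AC·AC·CD·D·AC·D·CB
    A ↦ CD
    B ↦ CB
    C ↦ D
    D ↦ AC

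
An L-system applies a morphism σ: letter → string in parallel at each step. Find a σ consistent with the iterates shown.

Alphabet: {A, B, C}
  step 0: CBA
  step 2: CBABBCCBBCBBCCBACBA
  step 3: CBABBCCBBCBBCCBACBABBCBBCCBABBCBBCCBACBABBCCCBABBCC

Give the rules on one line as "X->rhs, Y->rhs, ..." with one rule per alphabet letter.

  step 2 ⇒ step 3: CBABBCCBBCBBCCBACBA ⇒ CBA·BBC·C·BBC·BBC·CBA·CBA·BBC·BBC·CBA·BBC·BBC·CBA·CBA·BBC·C·CBA·BBC·C
    A ↦ C
    B ↦ BBC
    C ↦ CBA

A->C, B->BBC, C->CBA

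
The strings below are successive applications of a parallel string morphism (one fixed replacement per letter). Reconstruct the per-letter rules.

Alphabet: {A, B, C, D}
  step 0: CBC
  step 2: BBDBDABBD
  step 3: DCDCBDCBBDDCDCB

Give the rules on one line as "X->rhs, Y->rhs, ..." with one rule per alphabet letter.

A->BD, B->DC, C->DA, D->B

  step 2 ⇒ step 3: BBDBDABBD ⇒ DC·DC·B·DC·B·BD·DC·DC·B
    A ↦ BD
    B ↦ DC
    D ↦ B
    C ↦ DA  (constrained at step 0)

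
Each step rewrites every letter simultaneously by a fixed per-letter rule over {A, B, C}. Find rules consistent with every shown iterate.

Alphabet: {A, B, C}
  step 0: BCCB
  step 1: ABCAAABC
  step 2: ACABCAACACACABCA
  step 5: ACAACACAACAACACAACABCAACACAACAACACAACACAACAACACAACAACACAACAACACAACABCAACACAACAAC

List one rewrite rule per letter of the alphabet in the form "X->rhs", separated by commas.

  step 1 ⇒ step 2: ABCAAABC ⇒ AC·ABC·A·AC·AC·AC·ABC·A
    A ↦ AC
    B ↦ ABC
    C ↦ A

A->AC, B->ABC, C->A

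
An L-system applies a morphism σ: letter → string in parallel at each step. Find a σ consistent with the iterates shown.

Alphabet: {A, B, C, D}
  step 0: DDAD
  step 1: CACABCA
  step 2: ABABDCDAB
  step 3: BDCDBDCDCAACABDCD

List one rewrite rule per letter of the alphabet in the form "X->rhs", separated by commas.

  step 2 ⇒ step 3: ABABDCDAB ⇒ B·DCD·B·DCD·CA·A·CA·B·DCD
    A ↦ B
    B ↦ DCD
    C ↦ A
    D ↦ CA

A->B, B->DCD, C->A, D->CA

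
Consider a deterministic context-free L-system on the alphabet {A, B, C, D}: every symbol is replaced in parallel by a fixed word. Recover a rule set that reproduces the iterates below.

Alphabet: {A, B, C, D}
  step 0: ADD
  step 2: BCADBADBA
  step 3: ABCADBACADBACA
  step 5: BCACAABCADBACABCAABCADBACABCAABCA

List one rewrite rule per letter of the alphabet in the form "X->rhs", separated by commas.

  step 2 ⇒ step 3: BCADBADBA ⇒ A·B·CA·DB·A·CA·DB·A·CA
    A ↦ CA
    B ↦ A
    C ↦ B
    D ↦ DB

A->CA, B->A, C->B, D->DB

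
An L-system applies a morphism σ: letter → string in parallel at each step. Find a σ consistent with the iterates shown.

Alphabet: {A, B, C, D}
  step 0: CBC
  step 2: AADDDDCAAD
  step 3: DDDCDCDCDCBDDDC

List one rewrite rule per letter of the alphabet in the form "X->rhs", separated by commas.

A->D, B->AAD, C->B, D->DC

  step 2 ⇒ step 3: AADDDDCAAD ⇒ D·D·DC·DC·DC·DC·B·D·D·DC
    A ↦ D
    C ↦ B
    D ↦ DC
    B ↦ AAD  (constrained at step 0)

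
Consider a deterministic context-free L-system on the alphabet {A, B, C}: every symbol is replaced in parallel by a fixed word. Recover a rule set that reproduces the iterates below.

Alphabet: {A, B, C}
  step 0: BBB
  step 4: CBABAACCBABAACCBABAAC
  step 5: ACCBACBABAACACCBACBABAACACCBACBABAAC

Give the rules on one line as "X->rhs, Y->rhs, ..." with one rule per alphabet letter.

A->BA, B->C, C->AC

  step 4 ⇒ step 5: CBABAACCBABAACCBABAAC ⇒ AC·C·BA·C·BA·BA·AC·AC·C·BA·C·BA·BA·AC·AC·C·BA·C·BA·BA·AC
    A ↦ BA
    B ↦ C
    C ↦ AC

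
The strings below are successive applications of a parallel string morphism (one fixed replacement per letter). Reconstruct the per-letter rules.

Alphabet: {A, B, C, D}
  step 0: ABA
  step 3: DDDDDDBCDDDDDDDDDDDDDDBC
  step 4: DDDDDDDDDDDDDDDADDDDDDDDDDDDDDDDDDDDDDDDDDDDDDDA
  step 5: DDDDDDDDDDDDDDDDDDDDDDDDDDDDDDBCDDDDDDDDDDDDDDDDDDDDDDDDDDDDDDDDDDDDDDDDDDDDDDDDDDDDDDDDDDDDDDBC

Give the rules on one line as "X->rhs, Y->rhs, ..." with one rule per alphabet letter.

  step 4 ⇒ step 5: DDDDDDDDDDDDDDDADDDDDDDDDDDDDDDDDDDDDDDDDDDDDDDA ⇒ DD·DD·DD·DD·DD·DD·DD·DD·DD·DD·DD·DD·DD·DD·DD·BC·DD·DD·DD·DD·DD·DD·DD·DD·DD·DD·DD·DD·DD·DD·DD·DD·DD·DD·DD·DD·DD·DD·DD·DD·DD·DD·DD·DD·DD·DD·DD·BC
    A ↦ BC
    D ↦ DD
  step 3 ⇒ step 4: DDDDDDBCDDDDDDDDDDDDDDBC ⇒ DD·DD·DD·DD·DD·DD·DD·DA·DD·DD·DD·DD·DD·DD·DD·DD·DD·DD·DD·DD·DD·DD·DD·DA
    B ↦ DD
  step 3 ⇒ step 4: DDDDDDBCDDDDDDDDDDDDDDBC ⇒ DD·DD·DD·DD·DD·DD·DD·DA·DD·DD·DD·DD·DD·DD·DD·DD·DD·DD·DD·DD·DD·DD·DD·DA
    C ↦ DA

A->BC, B->DD, C->DA, D->DD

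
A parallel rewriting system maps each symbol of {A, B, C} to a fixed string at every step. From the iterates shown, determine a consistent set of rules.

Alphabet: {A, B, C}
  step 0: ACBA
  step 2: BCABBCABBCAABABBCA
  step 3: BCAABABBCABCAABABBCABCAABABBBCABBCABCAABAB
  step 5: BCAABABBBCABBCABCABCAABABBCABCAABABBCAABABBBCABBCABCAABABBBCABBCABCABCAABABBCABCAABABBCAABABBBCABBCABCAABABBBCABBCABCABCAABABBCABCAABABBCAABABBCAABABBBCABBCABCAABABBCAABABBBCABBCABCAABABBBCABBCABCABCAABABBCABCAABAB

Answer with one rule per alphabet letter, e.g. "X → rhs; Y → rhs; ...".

  step 2 ⇒ step 3: BCABBCABBCAABABBCA ⇒ BCA·ABA·B·BCA·BCA·ABA·B·BCA·BCA·ABA·B·B·BCA·B·BCA·BCA·ABA·B
    A ↦ B
    B ↦ BCA
    C ↦ ABA

A->B, B->BCA, C->ABA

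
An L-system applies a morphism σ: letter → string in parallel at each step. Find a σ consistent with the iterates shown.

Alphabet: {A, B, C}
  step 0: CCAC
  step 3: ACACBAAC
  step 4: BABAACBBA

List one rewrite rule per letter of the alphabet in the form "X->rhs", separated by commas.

  step 3 ⇒ step 4: ACACBAAC ⇒ B·A·B·A·AC·B·B·A
    A ↦ B
    B ↦ AC
    C ↦ A

A->B, B->AC, C->A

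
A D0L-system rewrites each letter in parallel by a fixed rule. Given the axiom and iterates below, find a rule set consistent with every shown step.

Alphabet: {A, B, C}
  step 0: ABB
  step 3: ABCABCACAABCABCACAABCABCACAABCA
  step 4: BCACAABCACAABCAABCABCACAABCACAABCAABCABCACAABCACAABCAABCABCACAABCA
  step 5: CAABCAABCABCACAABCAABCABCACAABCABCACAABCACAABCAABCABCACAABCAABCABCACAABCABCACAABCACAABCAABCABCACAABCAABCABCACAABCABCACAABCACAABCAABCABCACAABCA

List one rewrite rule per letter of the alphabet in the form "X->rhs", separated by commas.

A->BCA, B->CA, C->A

  step 4 ⇒ step 5: BCACAABCACAABCAABCABCACAABCACAABCAABCABCACAABCACAABCAABCABCACAABCA ⇒ CA·A·BCA·A·BCA·BCA·CA·A·BCA·A·BCA·BCA·CA·A·BCA·BCA·CA·A·BCA·CA·A·BCA·A·BCA·BCA·CA·A·BCA·A·BCA·BCA·CA·A·BCA·BCA·CA·A·BCA·CA·A·BCA·A·BCA·BCA·CA·A·BCA·A·BCA·BCA·CA·A·BCA·BCA·CA·A·BCA·CA·A·BCA·A·BCA·BCA·CA·A·BCA
    A ↦ BCA
    B ↦ CA
    C ↦ A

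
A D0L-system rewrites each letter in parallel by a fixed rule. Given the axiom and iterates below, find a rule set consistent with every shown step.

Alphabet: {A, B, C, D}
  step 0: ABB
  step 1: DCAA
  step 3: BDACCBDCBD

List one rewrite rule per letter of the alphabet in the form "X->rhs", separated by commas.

A->DC, B->A, C->BD, D->C

  step 0 ⇒ step 1: ABB ⇒ DC·A·A
    A ↦ DC
    B ↦ A
    C ↦ BD  (constrained at step 1)
    D ↦ C  (constrained at step 1)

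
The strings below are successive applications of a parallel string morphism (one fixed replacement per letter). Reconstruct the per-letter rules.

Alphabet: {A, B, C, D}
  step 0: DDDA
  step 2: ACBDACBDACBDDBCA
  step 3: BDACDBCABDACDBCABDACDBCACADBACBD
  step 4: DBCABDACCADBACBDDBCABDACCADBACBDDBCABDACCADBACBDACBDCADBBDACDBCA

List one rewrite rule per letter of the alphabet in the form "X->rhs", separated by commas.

A->BD, B->DB, C->AC, D->CA

  step 3 ⇒ step 4: BDACDBCABDACDBCABDACDBCACADBACBD ⇒ DB·CA·BD·AC·CA·DB·AC·BD·DB·CA·BD·AC·CA·DB·AC·BD·DB·CA·BD·AC·CA·DB·AC·BD·AC·BD·CA·DB·BD·AC·DB·CA
    A ↦ BD
    B ↦ DB
    C ↦ AC
    D ↦ CA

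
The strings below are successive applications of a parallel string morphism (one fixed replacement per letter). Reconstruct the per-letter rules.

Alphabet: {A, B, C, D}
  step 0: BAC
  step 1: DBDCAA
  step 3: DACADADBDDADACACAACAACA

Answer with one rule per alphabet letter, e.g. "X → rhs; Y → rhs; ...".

  step 0 ⇒ step 1: BAC ⇒ DBD·CA·A
    A ↦ CA
    B ↦ DBD
    C ↦ A
    D ↦ DA  (constrained at step 1)

A->CA, B->DBD, C->A, D->DA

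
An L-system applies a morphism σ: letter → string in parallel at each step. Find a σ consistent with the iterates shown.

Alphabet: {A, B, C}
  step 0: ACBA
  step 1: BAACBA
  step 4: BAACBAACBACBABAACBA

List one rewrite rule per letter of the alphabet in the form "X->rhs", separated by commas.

A->BA, B->C, C->A

  step 0 ⇒ step 1: ACBA ⇒ BA·A·C·BA
    A ↦ BA
    B ↦ C
    C ↦ A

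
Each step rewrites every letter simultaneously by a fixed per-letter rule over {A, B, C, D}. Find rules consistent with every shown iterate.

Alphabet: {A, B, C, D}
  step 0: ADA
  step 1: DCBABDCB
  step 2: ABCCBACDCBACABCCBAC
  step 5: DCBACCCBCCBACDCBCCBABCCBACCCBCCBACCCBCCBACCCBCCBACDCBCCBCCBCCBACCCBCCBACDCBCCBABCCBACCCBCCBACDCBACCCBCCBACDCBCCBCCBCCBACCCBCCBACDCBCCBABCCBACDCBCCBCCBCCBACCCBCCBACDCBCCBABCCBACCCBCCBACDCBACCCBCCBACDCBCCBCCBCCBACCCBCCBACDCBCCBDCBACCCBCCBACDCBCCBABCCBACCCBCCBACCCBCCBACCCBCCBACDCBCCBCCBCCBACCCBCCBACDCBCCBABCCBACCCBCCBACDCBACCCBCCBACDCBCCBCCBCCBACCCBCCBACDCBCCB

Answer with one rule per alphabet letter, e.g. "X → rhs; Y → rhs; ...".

A->DCB, B->AC, C->CCB, D->AB

  step 1 ⇒ step 2: DCBABDCB ⇒ AB·CCB·AC·DCB·AC·AB·CCB·AC
    A ↦ DCB
    B ↦ AC
    C ↦ CCB
    D ↦ AB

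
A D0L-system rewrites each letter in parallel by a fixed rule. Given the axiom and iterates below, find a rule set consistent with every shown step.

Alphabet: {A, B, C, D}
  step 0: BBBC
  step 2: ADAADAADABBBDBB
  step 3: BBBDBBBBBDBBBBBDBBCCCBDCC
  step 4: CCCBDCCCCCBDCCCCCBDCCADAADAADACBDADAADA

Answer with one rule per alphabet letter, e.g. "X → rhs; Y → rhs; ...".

  step 3 ⇒ step 4: BBBDBBBBBDBBBBBDBBCCCBDCC ⇒ C·C·C·BD·C·C·C·C·C·BD·C·C·C·C·C·BD·C·C·ADA·ADA·ADA·C·BD·ADA·ADA
    B ↦ C
    C ↦ ADA
    D ↦ BD
  step 2 ⇒ step 3: ADAADAADABBBDBB ⇒ BB·BD·BB·BB·BD·BB·BB·BD·BB·C·C·C·BD·C·C
    A ↦ BB

A->BB, B->C, C->ADA, D->BD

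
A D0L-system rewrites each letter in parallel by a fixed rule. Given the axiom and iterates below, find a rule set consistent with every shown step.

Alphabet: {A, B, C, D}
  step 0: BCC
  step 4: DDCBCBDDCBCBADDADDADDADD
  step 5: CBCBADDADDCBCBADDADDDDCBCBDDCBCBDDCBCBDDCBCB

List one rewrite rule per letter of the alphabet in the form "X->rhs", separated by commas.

A->DD, B->DD, C->A, D->CB

  step 4 ⇒ step 5: DDCBCBDDCBCBADDADDADDADD ⇒ CB·CB·A·DD·A·DD·CB·CB·A·DD·A·DD·DD·CB·CB·DD·CB·CB·DD·CB·CB·DD·CB·CB
    A ↦ DD
    B ↦ DD
    C ↦ A
    D ↦ CB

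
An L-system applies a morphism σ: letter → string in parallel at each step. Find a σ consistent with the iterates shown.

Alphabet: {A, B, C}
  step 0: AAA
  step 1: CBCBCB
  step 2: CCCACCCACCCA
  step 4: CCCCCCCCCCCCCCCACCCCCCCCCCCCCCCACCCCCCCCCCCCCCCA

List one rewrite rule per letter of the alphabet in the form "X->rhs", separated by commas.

A->CB, B->CA, C->CC

  step 1 ⇒ step 2: CBCBCB ⇒ CC·CA·CC·CA·CC·CA
    B ↦ CA
    C ↦ CC
  step 0 ⇒ step 1: AAA ⇒ CB·CB·CB
    A ↦ CB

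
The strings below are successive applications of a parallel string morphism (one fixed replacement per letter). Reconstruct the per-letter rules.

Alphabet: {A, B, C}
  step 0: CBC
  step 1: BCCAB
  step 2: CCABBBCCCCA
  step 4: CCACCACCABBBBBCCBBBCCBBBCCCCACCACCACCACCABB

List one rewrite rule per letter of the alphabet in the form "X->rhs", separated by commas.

A->BCC, B->CCA, C->B

  step 1 ⇒ step 2: BCCAB ⇒ CCA·B·B·BCC·CCA
    A ↦ BCC
    B ↦ CCA
    C ↦ B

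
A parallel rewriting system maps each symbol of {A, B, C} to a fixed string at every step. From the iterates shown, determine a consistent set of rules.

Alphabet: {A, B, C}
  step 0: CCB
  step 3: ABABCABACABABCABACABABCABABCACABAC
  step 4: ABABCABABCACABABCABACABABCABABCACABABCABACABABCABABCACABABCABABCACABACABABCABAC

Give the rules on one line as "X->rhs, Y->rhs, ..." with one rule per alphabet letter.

  step 3 ⇒ step 4: ABABCABACABABCABACABABCABABCACABAC ⇒ AB·ABC·AB·ABC·AC·AB·ABC·AB·AC·AB·ABC·AB·ABC·AC·AB·ABC·AB·AC·AB·ABC·AB·ABC·AC·AB·ABC·AB·ABC·AC·AB·AC·AB·ABC·AB·AC
    A ↦ AB
    B ↦ ABC
    C ↦ AC

A->AB, B->ABC, C->AC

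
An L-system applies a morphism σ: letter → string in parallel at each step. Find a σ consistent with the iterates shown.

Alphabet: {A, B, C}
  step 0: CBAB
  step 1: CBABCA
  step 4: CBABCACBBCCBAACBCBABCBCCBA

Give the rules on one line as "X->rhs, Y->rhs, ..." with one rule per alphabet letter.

  step 0 ⇒ step 1: CBAB ⇒ CB·A·BC·A
    A ↦ BC
    B ↦ A
    C ↦ CB

A->BC, B->A, C->CB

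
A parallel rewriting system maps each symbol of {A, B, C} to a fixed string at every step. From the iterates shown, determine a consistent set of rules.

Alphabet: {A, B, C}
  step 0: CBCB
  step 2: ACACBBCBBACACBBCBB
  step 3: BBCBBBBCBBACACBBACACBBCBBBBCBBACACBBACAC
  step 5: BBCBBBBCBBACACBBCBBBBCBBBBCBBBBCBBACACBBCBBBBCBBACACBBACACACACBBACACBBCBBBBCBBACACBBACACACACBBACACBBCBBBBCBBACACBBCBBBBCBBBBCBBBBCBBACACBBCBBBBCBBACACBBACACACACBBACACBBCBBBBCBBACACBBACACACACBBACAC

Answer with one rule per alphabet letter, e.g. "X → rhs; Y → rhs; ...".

A->BBC, B->AC, C->BB

  step 2 ⇒ step 3: ACACBBCBBACACBBCBB ⇒ BBC·BB·BBC·BB·AC·AC·BB·AC·AC·BBC·BB·BBC·BB·AC·AC·BB·AC·AC
    A ↦ BBC
    B ↦ AC
    C ↦ BB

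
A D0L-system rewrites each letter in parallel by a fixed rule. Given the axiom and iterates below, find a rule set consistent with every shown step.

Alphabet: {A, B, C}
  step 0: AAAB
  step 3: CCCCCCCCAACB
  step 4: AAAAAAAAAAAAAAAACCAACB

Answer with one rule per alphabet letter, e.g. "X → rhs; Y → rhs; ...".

  step 3 ⇒ step 4: CCCCCCCCAACB ⇒ AA·AA·AA·AA·AA·AA·AA·AA·C·C·AA·CB
    A ↦ C
    B ↦ CB
    C ↦ AA

A->C, B->CB, C->AA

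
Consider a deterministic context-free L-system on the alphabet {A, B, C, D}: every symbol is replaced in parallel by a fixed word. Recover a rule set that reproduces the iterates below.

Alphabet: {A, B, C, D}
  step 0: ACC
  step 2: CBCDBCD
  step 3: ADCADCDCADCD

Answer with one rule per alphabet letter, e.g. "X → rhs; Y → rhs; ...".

A->B, B->C, C->AD, D->CD

  step 2 ⇒ step 3: CBCDBCD ⇒ AD·C·AD·CD·C·AD·CD
    B ↦ C
    C ↦ AD
    D ↦ CD
    A ↦ B  (constrained at step 0)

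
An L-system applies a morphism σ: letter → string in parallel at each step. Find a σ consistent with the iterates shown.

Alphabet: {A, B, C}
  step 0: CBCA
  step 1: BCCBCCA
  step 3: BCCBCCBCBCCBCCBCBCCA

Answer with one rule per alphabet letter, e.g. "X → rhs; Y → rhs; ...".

A->CA, B->C, C->BC

  step 0 ⇒ step 1: CBCA ⇒ BC·C·BC·CA
    A ↦ CA
    B ↦ C
    C ↦ BC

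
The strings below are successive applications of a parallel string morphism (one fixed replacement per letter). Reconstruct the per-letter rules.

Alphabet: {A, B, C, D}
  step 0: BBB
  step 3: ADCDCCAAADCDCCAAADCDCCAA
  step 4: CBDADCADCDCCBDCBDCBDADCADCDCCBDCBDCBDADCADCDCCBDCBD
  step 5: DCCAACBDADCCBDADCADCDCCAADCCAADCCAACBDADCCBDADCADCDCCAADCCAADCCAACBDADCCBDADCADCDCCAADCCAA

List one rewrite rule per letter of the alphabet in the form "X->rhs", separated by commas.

  step 4 ⇒ step 5: CBDADCADCDCCBDCBDCBDADCADCDCCBDCBDCBDADCADCDCCBDCBD ⇒ DC·CA·A·CBD·A·DC·CBD·A·DC·A·DC·DC·CA·A·DC·CA·A·DC·CA·A·CBD·A·DC·CBD·A·DC·A·DC·DC·CA·A·DC·CA·A·DC·CA·A·CBD·A·DC·CBD·A·DC·A·DC·DC·CA·A·DC·CA·A
    A ↦ CBD
    B ↦ CA
    C ↦ DC
    D ↦ A

A->CBD, B->CA, C->DC, D->A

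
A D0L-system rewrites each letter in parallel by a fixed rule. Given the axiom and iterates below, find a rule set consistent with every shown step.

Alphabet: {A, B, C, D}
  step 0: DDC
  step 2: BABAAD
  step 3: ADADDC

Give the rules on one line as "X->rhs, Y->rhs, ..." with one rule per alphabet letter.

A->D, B->A, C->BA, D->C

  step 2 ⇒ step 3: BABAAD ⇒ A·D·A·D·D·C
    A ↦ D
    B ↦ A
    D ↦ C
    C ↦ BA  (constrained at step 0)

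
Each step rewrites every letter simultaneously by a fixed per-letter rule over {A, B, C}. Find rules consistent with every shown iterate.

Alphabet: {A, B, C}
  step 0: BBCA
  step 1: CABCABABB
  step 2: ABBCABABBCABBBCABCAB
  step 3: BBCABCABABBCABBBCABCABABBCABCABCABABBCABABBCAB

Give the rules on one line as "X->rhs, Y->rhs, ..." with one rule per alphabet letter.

  step 2 ⇒ step 3: ABBCABABBCABBBCABCAB ⇒ BB·CAB·CAB·A·BB·CAB·BB·CAB·CAB·A·BB·CAB·CAB·CAB·A·BB·CAB·A·BB·CAB
    A ↦ BB
    B ↦ CAB
    C ↦ A

A->BB, B->CAB, C->A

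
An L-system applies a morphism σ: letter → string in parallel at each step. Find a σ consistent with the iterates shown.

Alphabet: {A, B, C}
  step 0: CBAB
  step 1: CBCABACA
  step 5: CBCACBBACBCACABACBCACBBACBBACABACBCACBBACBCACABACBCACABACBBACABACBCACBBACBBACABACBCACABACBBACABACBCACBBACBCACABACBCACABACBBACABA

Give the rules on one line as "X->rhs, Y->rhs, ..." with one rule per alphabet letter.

A->BA, B->CA, C->CB

  step 0 ⇒ step 1: CBAB ⇒ CB·CA·BA·CA
    A ↦ BA
    B ↦ CA
    C ↦ CB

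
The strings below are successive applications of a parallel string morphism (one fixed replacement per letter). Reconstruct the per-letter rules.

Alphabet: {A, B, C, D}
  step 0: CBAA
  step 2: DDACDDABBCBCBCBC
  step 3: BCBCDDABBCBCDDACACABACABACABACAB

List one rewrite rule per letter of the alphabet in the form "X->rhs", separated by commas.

  step 2 ⇒ step 3: DDACDDABBCBCBCBC ⇒ BC·BC·DD·AB·BC·BC·DD·AC·AC·AB·AC·AB·AC·AB·AC·AB
    A ↦ DD
    B ↦ AC
    C ↦ AB
    D ↦ BC

A->DD, B->AC, C->AB, D->BC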